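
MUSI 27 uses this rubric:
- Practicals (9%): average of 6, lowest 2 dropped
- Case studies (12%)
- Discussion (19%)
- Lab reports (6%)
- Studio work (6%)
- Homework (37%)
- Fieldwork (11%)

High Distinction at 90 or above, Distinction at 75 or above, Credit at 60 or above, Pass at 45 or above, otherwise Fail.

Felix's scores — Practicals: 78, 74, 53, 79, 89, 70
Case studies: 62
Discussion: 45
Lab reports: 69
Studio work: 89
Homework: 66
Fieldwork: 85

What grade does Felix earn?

Credit

Practicals: drop 53, 70 → average of remaining 4 = 320/4 = 80
Weighted total:
  Practicals 80 × 0.09 = 7.2
  Case studies 62 × 0.12 = 7.44
  Discussion 45 × 0.19 = 8.55
  Lab reports 69 × 0.06 = 4.14
  Studio work 89 × 0.06 = 5.34
  Homework 66 × 0.37 = 24.42
  Fieldwork 85 × 0.11 = 9.35
Sum = 66.44
66.44 is ≥ 60 and < 75 → Credit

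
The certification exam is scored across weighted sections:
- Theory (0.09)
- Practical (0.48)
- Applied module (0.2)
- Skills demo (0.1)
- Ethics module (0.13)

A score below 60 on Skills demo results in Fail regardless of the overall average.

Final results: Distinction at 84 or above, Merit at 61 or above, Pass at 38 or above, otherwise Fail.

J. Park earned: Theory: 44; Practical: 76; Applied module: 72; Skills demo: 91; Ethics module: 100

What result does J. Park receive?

Merit

Skills demo score 91 ≥ 60: minimum met.
Weighted total:
  Theory 44 × 0.09 = 3.96
  Practical 76 × 0.48 = 36.48
  Applied module 72 × 0.2 = 14.4
  Skills demo 91 × 0.1 = 9.1
  Ethics module 100 × 0.13 = 13
Sum = 76.94
76.94 is ≥ 61 and < 84 → Merit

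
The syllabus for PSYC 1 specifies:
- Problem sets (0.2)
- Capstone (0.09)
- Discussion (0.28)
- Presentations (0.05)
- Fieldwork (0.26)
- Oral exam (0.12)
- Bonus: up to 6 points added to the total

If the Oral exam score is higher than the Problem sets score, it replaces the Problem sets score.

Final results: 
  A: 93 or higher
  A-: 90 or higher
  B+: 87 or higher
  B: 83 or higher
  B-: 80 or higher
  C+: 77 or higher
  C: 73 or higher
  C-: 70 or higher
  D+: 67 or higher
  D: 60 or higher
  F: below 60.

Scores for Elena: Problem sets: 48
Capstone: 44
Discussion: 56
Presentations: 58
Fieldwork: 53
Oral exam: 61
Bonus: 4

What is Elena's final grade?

F

Oral exam (61) > Problem sets (48), so Problem sets counts as 61.
Weighted total:
  Problem sets 61 × 0.2 = 12.2
  Capstone 44 × 0.09 = 3.96
  Discussion 56 × 0.28 = 15.68
  Presentations 58 × 0.05 = 2.9
  Fieldwork 53 × 0.26 = 13.78
  Oral exam 61 × 0.12 = 7.32
Sum = 55.84
Bonus: 55.84 + 4 = 59.84
59.84 < 60 → F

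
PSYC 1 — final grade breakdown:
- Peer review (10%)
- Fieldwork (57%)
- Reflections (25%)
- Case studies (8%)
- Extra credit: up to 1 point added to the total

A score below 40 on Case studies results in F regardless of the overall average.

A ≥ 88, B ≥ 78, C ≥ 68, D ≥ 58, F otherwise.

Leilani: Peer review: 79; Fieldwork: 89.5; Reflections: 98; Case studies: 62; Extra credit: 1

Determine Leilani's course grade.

A

Case studies score 62 ≥ 40: minimum met.
Weighted total:
  Peer review 79 × 0.1 = 7.9
  Fieldwork 89.5 × 0.57 = 51.015
  Reflections 98 × 0.25 = 24.5
  Case studies 62 × 0.08 = 4.96
Sum = 88.375
Extra credit: 88.375 + 1 = 89.375
89.375 ≥ 88 → A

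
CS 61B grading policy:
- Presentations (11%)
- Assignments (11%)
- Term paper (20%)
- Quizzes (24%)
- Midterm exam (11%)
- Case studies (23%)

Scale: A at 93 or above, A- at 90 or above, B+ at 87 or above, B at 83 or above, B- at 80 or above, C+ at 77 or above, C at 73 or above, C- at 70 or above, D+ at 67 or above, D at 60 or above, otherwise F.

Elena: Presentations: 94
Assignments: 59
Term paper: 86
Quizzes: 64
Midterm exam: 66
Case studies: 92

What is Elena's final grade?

Weighted total:
  Presentations 94 × 0.11 = 10.34
  Assignments 59 × 0.11 = 6.49
  Term paper 86 × 0.2 = 17.2
  Quizzes 64 × 0.24 = 15.36
  Midterm exam 66 × 0.11 = 7.26
  Case studies 92 × 0.23 = 21.16
Sum = 77.81
77.81 is ≥ 77 and < 80 → C+

C+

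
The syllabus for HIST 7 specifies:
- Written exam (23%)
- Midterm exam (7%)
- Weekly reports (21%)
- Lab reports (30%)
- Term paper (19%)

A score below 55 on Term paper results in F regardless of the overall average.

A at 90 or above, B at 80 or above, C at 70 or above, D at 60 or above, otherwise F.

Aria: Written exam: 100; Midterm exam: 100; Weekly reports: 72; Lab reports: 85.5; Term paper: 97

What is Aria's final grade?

Term paper score 97 ≥ 55: minimum met.
Weighted total:
  Written exam 100 × 0.23 = 23
  Midterm exam 100 × 0.07 = 7
  Weekly reports 72 × 0.21 = 15.12
  Lab reports 85.5 × 0.3 = 25.65
  Term paper 97 × 0.19 = 18.43
Sum = 89.2
89.2 is ≥ 80 and < 90 → B

B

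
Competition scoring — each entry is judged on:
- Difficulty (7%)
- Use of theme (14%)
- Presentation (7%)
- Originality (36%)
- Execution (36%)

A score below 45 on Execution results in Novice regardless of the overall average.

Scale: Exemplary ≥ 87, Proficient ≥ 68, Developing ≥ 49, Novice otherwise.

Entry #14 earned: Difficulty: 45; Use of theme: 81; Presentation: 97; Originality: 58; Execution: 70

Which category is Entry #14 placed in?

Developing

Execution score 70 ≥ 45: minimum met.
Weighted total:
  Difficulty 45 × 0.07 = 3.15
  Use of theme 81 × 0.14 = 11.34
  Presentation 97 × 0.07 = 6.79
  Originality 58 × 0.36 = 20.88
  Execution 70 × 0.36 = 25.2
Sum = 67.36
67.36 is ≥ 49 and < 68 → Developing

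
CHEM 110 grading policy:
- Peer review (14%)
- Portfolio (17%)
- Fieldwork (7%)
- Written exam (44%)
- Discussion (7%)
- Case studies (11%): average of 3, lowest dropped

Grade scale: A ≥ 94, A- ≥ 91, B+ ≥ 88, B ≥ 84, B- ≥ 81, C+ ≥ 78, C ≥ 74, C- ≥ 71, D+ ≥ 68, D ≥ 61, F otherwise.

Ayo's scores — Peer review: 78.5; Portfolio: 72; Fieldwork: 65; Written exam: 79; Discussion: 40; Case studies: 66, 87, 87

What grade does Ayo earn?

C

Case studies: drop 66 → average of remaining 2 = 174/2 = 87
Weighted total:
  Peer review 78.5 × 0.14 = 10.99
  Portfolio 72 × 0.17 = 12.24
  Fieldwork 65 × 0.07 = 4.55
  Written exam 79 × 0.44 = 34.76
  Discussion 40 × 0.07 = 2.8
  Case studies 87 × 0.11 = 9.57
Sum = 74.91
74.91 is ≥ 74 and < 78 → C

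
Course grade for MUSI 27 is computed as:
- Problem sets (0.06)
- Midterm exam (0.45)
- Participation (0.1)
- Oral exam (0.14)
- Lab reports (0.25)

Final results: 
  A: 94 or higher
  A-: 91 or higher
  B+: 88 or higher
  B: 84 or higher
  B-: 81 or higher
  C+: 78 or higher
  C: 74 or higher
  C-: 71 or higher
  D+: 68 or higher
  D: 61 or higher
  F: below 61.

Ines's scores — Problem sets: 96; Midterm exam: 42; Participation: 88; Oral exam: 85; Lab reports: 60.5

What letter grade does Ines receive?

Weighted total:
  Problem sets 96 × 0.06 = 5.76
  Midterm exam 42 × 0.45 = 18.9
  Participation 88 × 0.1 = 8.8
  Oral exam 85 × 0.14 = 11.9
  Lab reports 60.5 × 0.25 = 15.125
Sum = 60.485
60.485 < 61 → F

F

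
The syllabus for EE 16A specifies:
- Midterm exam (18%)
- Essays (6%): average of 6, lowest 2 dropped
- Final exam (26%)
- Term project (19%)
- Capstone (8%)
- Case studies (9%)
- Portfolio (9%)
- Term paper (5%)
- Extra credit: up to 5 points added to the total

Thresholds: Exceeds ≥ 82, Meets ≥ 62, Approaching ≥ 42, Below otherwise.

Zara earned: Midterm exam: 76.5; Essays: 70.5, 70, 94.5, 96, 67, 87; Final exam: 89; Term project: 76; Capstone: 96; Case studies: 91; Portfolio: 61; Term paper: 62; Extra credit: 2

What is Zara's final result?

Exceeds

Essays: drop 67, 70 → average of remaining 4 = 348/4 = 87
Weighted total:
  Midterm exam 76.5 × 0.18 = 13.77
  Essays 87 × 0.06 = 5.22
  Final exam 89 × 0.26 = 23.14
  Term project 76 × 0.19 = 14.44
  Capstone 96 × 0.08 = 7.68
  Case studies 91 × 0.09 = 8.19
  Portfolio 61 × 0.09 = 5.49
  Term paper 62 × 0.05 = 3.1
Sum = 81.03
Extra credit: 81.03 + 2 = 83.03
83.03 ≥ 82 → Exceeds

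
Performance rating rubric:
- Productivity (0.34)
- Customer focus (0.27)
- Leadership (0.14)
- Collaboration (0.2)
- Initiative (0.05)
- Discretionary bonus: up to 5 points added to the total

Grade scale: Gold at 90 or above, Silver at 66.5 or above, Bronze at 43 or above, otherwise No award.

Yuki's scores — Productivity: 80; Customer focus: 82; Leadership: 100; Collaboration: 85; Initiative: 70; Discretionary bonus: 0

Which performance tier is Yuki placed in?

Weighted total:
  Productivity 80 × 0.34 = 27.2
  Customer focus 82 × 0.27 = 22.14
  Leadership 100 × 0.14 = 14
  Collaboration 85 × 0.2 = 17
  Initiative 70 × 0.05 = 3.5
Sum = 83.84
Discretionary bonus: 83.84 + 0 = 83.84
83.84 is ≥ 66.5 and < 90 → Silver

Silver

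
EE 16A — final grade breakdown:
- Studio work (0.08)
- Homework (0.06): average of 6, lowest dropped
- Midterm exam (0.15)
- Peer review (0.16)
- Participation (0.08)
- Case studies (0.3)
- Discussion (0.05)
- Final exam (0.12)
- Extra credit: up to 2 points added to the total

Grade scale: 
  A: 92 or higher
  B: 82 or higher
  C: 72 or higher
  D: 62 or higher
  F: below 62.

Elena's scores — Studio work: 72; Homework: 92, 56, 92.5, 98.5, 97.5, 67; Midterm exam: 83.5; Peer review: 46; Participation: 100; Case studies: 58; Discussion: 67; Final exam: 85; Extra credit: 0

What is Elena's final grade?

D

Homework: drop 56 → average of remaining 5 = 447.5/5 = 89.5
Weighted total:
  Studio work 72 × 0.08 = 5.76
  Homework 89.5 × 0.06 = 5.37
  Midterm exam 83.5 × 0.15 = 12.525
  Peer review 46 × 0.16 = 7.36
  Participation 100 × 0.08 = 8
  Case studies 58 × 0.3 = 17.4
  Discussion 67 × 0.05 = 3.35
  Final exam 85 × 0.12 = 10.2
Sum = 69.965
Extra credit: 69.965 + 0 = 69.965
69.965 is ≥ 62 and < 72 → D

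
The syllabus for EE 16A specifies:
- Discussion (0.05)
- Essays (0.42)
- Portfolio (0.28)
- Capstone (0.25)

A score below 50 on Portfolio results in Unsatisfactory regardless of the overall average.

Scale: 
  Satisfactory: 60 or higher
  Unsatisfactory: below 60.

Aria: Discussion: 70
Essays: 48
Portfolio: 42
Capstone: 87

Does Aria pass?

Portfolio score 42 < 50: minimum not met.
Weighted total:
  Discussion 70 × 0.05 = 3.5
  Essays 48 × 0.42 = 20.16
  Portfolio 42 × 0.28 = 11.76
  Capstone 87 × 0.25 = 21.75
Sum = 57.17
Because the Portfolio minimum was not met, the result is Unsatisfactory.

Unsatisfactory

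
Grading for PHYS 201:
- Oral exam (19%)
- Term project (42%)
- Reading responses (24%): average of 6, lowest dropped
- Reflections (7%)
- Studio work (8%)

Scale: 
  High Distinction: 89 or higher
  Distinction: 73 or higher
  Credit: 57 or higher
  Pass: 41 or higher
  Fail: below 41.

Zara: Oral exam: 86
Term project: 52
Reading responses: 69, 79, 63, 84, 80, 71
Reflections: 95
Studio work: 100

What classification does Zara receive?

Credit

Reading responses: drop 63 → average of remaining 5 = 383/5 = 76.6
Weighted total:
  Oral exam 86 × 0.19 = 16.34
  Term project 52 × 0.42 = 21.84
  Reading responses 76.6 × 0.24 = 18.384
  Reflections 95 × 0.07 = 6.65
  Studio work 100 × 0.08 = 8
Sum = 71.214
71.214 is ≥ 57 and < 73 → Credit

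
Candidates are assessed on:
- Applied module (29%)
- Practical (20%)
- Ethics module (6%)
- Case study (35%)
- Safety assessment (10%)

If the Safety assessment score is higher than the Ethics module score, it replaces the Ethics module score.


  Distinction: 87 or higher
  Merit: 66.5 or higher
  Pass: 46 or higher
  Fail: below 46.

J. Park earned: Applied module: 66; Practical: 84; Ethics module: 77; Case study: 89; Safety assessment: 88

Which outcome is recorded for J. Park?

Safety assessment (88) > Ethics module (77), so Ethics module counts as 88.
Weighted total:
  Applied module 66 × 0.29 = 19.14
  Practical 84 × 0.2 = 16.8
  Ethics module 88 × 0.06 = 5.28
  Case study 89 × 0.35 = 31.15
  Safety assessment 88 × 0.1 = 8.8
Sum = 81.17
81.17 is ≥ 66.5 and < 87 → Merit

Merit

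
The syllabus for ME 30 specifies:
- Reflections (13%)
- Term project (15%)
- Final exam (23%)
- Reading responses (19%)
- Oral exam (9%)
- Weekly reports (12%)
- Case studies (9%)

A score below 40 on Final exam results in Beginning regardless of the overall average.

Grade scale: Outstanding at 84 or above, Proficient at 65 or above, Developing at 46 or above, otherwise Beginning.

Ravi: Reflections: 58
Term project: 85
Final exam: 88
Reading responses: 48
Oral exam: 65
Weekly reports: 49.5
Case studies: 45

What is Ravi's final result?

Final exam score 88 ≥ 40: minimum met.
Weighted total:
  Reflections 58 × 0.13 = 7.54
  Term project 85 × 0.15 = 12.75
  Final exam 88 × 0.23 = 20.24
  Reading responses 48 × 0.19 = 9.12
  Oral exam 65 × 0.09 = 5.85
  Weekly reports 49.5 × 0.12 = 5.94
  Case studies 45 × 0.09 = 4.05
Sum = 65.49
65.49 is ≥ 65 and < 84 → Proficient

Proficient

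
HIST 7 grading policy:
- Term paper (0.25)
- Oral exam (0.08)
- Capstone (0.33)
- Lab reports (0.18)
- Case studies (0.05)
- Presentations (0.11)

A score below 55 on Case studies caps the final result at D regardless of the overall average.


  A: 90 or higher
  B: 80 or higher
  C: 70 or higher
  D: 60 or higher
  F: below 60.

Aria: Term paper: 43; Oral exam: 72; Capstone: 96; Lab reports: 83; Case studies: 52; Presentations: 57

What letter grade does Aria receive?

Case studies score 52 < 55: minimum not met.
Weighted total:
  Term paper 43 × 0.25 = 10.75
  Oral exam 72 × 0.08 = 5.76
  Capstone 96 × 0.33 = 31.68
  Lab reports 83 × 0.18 = 14.94
  Case studies 52 × 0.05 = 2.6
  Presentations 57 × 0.11 = 6.27
Sum = 72
72 would be C; cap at D applies → D.

D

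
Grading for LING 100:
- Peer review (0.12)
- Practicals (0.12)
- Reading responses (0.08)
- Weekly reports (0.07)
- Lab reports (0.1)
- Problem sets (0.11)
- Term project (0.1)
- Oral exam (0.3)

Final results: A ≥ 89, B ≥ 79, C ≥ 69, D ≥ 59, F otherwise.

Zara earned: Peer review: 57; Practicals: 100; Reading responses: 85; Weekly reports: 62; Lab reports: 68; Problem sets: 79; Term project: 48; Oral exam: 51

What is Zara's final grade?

D

Weighted total:
  Peer review 57 × 0.12 = 6.84
  Practicals 100 × 0.12 = 12
  Reading responses 85 × 0.08 = 6.8
  Weekly reports 62 × 0.07 = 4.34
  Lab reports 68 × 0.1 = 6.8
  Problem sets 79 × 0.11 = 8.69
  Term project 48 × 0.1 = 4.8
  Oral exam 51 × 0.3 = 15.3
Sum = 65.57
65.57 is ≥ 59 and < 69 → D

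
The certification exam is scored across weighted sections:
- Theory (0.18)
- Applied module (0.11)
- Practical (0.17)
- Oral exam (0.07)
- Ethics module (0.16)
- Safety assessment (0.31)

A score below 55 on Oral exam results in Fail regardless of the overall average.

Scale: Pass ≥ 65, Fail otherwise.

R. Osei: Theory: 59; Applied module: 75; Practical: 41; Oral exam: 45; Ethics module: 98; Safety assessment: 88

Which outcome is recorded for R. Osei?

Fail

Oral exam score 45 < 55: minimum not met.
Weighted total:
  Theory 59 × 0.18 = 10.62
  Applied module 75 × 0.11 = 8.25
  Practical 41 × 0.17 = 6.97
  Oral exam 45 × 0.07 = 3.15
  Ethics module 98 × 0.16 = 15.68
  Safety assessment 88 × 0.31 = 27.28
Sum = 71.95
Because the Oral exam minimum was not met, the result is Fail.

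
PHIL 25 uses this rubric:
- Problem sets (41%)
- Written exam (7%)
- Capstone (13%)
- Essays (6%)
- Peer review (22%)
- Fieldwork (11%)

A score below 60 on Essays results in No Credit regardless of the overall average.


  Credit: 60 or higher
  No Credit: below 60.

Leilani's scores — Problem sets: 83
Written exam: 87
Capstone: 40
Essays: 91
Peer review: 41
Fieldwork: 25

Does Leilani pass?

Credit

Essays score 91 ≥ 60: minimum met.
Weighted total:
  Problem sets 83 × 0.41 = 34.03
  Written exam 87 × 0.07 = 6.09
  Capstone 40 × 0.13 = 5.2
  Essays 91 × 0.06 = 5.46
  Peer review 41 × 0.22 = 9.02
  Fieldwork 25 × 0.11 = 2.75
Sum = 62.55
62.55 ≥ 60 → Credit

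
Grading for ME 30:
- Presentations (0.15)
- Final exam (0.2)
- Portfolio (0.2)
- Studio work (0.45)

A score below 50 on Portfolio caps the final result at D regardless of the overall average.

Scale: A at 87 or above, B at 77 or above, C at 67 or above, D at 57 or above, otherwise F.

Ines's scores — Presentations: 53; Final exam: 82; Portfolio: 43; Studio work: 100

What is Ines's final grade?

Portfolio score 43 < 50: minimum not met.
Weighted total:
  Presentations 53 × 0.15 = 7.95
  Final exam 82 × 0.2 = 16.4
  Portfolio 43 × 0.2 = 8.6
  Studio work 100 × 0.45 = 45
Sum = 77.95
77.95 would be B; cap at D applies → D.

D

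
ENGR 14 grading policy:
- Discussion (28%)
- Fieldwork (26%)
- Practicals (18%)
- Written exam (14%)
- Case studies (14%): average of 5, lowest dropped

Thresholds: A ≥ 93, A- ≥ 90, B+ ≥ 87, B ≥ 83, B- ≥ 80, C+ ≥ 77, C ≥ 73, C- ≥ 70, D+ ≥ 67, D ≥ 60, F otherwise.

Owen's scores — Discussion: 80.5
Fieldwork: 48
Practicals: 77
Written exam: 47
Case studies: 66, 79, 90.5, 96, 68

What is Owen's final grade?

D+

Case studies: drop 66 → average of remaining 4 = 333.5/4 = 83.375
Weighted total:
  Discussion 80.5 × 0.28 = 22.54
  Fieldwork 48 × 0.26 = 12.48
  Practicals 77 × 0.18 = 13.86
  Written exam 47 × 0.14 = 6.58
  Case studies 83.375 × 0.14 = 11.6725
Sum = 67.1325
67.1325 is ≥ 67 and < 70 → D+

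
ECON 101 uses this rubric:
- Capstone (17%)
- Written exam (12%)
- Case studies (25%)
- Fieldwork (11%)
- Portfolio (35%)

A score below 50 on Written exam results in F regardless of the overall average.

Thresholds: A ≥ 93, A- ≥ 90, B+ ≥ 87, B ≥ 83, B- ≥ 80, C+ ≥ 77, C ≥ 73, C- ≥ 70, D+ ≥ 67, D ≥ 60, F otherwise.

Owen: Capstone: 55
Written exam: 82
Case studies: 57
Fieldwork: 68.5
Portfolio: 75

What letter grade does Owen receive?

D+

Written exam score 82 ≥ 50: minimum met.
Weighted total:
  Capstone 55 × 0.17 = 9.35
  Written exam 82 × 0.12 = 9.84
  Case studies 57 × 0.25 = 14.25
  Fieldwork 68.5 × 0.11 = 7.535
  Portfolio 75 × 0.35 = 26.25
Sum = 67.225
67.225 is ≥ 67 and < 70 → D+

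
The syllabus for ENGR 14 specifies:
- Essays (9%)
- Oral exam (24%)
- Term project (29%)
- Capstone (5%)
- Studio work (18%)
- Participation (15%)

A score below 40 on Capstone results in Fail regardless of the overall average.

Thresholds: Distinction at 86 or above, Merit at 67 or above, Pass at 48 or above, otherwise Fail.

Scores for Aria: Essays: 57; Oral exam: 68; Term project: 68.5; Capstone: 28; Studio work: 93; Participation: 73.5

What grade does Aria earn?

Capstone score 28 < 40: minimum not met.
Weighted total:
  Essays 57 × 0.09 = 5.13
  Oral exam 68 × 0.24 = 16.32
  Term project 68.5 × 0.29 = 19.865
  Capstone 28 × 0.05 = 1.4
  Studio work 93 × 0.18 = 16.74
  Participation 73.5 × 0.15 = 11.025
Sum = 70.48
Because the Capstone minimum was not met, the result is Fail.

Fail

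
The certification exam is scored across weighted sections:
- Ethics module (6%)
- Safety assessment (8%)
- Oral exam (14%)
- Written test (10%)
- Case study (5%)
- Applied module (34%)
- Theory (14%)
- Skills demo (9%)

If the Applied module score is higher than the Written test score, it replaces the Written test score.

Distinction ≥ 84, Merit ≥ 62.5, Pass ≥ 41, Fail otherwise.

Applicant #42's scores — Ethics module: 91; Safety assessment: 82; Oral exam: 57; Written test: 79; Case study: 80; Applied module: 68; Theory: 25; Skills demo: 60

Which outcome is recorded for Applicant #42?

Merit

Applied module (68) ≤ Written test (79), so Written test stays at 79.
Weighted total:
  Ethics module 91 × 0.06 = 5.46
  Safety assessment 82 × 0.08 = 6.56
  Oral exam 57 × 0.14 = 7.98
  Written test 79 × 0.1 = 7.9
  Case study 80 × 0.05 = 4
  Applied module 68 × 0.34 = 23.12
  Theory 25 × 0.14 = 3.5
  Skills demo 60 × 0.09 = 5.4
Sum = 63.92
63.92 is ≥ 62.5 and < 84 → Merit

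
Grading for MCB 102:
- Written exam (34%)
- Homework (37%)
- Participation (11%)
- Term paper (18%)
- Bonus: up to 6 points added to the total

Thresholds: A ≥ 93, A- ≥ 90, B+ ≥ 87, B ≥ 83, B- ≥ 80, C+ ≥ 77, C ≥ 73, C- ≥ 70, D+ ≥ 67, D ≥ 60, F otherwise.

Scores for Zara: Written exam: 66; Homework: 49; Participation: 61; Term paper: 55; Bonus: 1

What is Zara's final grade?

Weighted total:
  Written exam 66 × 0.34 = 22.44
  Homework 49 × 0.37 = 18.13
  Participation 61 × 0.11 = 6.71
  Term paper 55 × 0.18 = 9.9
Sum = 57.18
Bonus: 57.18 + 1 = 58.18
58.18 < 60 → F

F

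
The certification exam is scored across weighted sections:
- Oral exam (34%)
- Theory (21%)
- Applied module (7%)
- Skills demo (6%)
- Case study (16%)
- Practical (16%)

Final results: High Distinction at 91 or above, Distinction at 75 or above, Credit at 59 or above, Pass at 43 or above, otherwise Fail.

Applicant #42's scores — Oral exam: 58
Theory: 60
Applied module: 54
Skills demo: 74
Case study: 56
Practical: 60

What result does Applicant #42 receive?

Weighted total:
  Oral exam 58 × 0.34 = 19.72
  Theory 60 × 0.21 = 12.6
  Applied module 54 × 0.07 = 3.78
  Skills demo 74 × 0.06 = 4.44
  Case study 56 × 0.16 = 8.96
  Practical 60 × 0.16 = 9.6
Sum = 59.1
59.1 is ≥ 59 and < 75 → Credit

Credit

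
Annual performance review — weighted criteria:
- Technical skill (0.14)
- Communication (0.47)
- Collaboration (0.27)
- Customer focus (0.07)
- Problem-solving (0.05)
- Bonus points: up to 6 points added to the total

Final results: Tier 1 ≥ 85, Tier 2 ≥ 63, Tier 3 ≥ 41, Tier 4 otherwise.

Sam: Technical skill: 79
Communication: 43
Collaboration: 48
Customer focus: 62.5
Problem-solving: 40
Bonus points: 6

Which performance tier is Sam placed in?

Weighted total:
  Technical skill 79 × 0.14 = 11.06
  Communication 43 × 0.47 = 20.21
  Collaboration 48 × 0.27 = 12.96
  Customer focus 62.5 × 0.07 = 4.375
  Problem-solving 40 × 0.05 = 2
Sum = 50.605
Bonus points: 50.605 + 6 = 56.605
56.605 is ≥ 41 and < 63 → Tier 3

Tier 3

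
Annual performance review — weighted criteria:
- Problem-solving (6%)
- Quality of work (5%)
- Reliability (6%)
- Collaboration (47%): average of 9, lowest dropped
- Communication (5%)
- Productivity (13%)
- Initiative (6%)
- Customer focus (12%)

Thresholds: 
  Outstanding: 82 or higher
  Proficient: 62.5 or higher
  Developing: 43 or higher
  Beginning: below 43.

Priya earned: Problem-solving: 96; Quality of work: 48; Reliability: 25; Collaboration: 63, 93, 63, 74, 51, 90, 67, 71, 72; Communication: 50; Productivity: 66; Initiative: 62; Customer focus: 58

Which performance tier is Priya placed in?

Proficient

Collaboration: drop 51 → average of remaining 8 = 593/8 = 74.125
Weighted total:
  Problem-solving 96 × 0.06 = 5.76
  Quality of work 48 × 0.05 = 2.4
  Reliability 25 × 0.06 = 1.5
  Collaboration 74.125 × 0.47 = 34.83875
  Communication 50 × 0.05 = 2.5
  Productivity 66 × 0.13 = 8.58
  Initiative 62 × 0.06 = 3.72
  Customer focus 58 × 0.12 = 6.96
Sum = 66.25875
66.25875 is ≥ 62.5 and < 82 → Proficient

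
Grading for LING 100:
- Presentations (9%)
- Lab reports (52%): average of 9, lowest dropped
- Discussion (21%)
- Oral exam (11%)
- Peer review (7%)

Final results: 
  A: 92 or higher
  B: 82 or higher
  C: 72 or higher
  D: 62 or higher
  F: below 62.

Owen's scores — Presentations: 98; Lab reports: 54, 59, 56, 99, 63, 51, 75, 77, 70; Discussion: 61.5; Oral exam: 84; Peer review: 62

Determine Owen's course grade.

Lab reports: drop 51 → average of remaining 8 = 553/8 = 69.125
Weighted total:
  Presentations 98 × 0.09 = 8.82
  Lab reports 69.125 × 0.52 = 35.945
  Discussion 61.5 × 0.21 = 12.915
  Oral exam 84 × 0.11 = 9.24
  Peer review 62 × 0.07 = 4.34
Sum = 71.26
71.26 is ≥ 62 and < 72 → D

D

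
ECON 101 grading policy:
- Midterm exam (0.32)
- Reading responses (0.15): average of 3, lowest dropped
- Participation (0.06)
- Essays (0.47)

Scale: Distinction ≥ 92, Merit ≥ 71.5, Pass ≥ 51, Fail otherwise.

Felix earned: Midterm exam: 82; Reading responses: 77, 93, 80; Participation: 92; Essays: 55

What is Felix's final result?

Pass

Reading responses: drop 77 → average of remaining 2 = 173/2 = 86.5
Weighted total:
  Midterm exam 82 × 0.32 = 26.24
  Reading responses 86.5 × 0.15 = 12.975
  Participation 92 × 0.06 = 5.52
  Essays 55 × 0.47 = 25.85
Sum = 70.585
70.585 is ≥ 51 and < 71.5 → Pass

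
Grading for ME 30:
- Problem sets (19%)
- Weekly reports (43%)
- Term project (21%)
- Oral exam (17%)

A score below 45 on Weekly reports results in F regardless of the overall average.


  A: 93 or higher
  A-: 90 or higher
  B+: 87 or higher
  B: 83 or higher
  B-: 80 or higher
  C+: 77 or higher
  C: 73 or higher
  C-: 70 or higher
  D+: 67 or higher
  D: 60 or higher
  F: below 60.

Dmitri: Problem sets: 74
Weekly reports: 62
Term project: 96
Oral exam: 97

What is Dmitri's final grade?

Weekly reports score 62 ≥ 45: minimum met.
Weighted total:
  Problem sets 74 × 0.19 = 14.06
  Weekly reports 62 × 0.43 = 26.66
  Term project 96 × 0.21 = 20.16
  Oral exam 97 × 0.17 = 16.49
Sum = 77.37
77.37 is ≥ 77 and < 80 → C+

C+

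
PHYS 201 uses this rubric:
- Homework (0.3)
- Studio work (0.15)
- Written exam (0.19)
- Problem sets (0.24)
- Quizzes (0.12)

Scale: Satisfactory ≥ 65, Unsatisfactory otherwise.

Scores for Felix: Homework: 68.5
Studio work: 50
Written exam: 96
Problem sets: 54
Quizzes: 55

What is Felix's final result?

Weighted total:
  Homework 68.5 × 0.3 = 20.55
  Studio work 50 × 0.15 = 7.5
  Written exam 96 × 0.19 = 18.24
  Problem sets 54 × 0.24 = 12.96
  Quizzes 55 × 0.12 = 6.6
Sum = 65.85
65.85 ≥ 65 → Satisfactory

Satisfactory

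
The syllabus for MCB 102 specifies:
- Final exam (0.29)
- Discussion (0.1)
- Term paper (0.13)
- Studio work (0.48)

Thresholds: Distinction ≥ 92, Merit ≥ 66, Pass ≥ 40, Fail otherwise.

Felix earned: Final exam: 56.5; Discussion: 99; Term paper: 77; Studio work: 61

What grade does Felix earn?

Weighted total:
  Final exam 56.5 × 0.29 = 16.385
  Discussion 99 × 0.1 = 9.9
  Term paper 77 × 0.13 = 10.01
  Studio work 61 × 0.48 = 29.28
Sum = 65.575
65.575 is ≥ 40 and < 66 → Pass

Pass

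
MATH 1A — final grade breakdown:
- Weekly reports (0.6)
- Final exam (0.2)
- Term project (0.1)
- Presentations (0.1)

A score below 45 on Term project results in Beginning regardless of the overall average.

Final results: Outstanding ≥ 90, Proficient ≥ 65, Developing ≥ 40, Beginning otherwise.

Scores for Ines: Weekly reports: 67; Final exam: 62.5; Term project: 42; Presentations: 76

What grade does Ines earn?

Term project score 42 < 45: minimum not met.
Weighted total:
  Weekly reports 67 × 0.6 = 40.2
  Final exam 62.5 × 0.2 = 12.5
  Term project 42 × 0.1 = 4.2
  Presentations 76 × 0.1 = 7.6
Sum = 64.5
Because the Term project minimum was not met, the result is Beginning.

Beginning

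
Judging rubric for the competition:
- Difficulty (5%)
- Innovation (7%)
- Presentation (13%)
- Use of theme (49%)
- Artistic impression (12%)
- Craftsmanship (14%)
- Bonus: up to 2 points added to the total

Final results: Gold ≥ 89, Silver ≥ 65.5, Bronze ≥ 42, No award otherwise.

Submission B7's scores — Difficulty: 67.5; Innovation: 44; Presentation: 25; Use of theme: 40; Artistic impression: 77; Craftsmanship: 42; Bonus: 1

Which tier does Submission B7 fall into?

Bronze

Weighted total:
  Difficulty 67.5 × 0.05 = 3.375
  Innovation 44 × 0.07 = 3.08
  Presentation 25 × 0.13 = 3.25
  Use of theme 40 × 0.49 = 19.6
  Artistic impression 77 × 0.12 = 9.24
  Craftsmanship 42 × 0.14 = 5.88
Sum = 44.425
Bonus: 44.425 + 1 = 45.425
45.425 is ≥ 42 and < 65.5 → Bronze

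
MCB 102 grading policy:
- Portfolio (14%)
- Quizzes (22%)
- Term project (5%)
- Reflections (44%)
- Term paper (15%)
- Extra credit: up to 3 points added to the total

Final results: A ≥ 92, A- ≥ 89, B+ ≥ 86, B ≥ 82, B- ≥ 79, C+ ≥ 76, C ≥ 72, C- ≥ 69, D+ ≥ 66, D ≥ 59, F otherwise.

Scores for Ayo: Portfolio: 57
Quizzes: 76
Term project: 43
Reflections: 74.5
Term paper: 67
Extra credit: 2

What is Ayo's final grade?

C-

Weighted total:
  Portfolio 57 × 0.14 = 7.98
  Quizzes 76 × 0.22 = 16.72
  Term project 43 × 0.05 = 2.15
  Reflections 74.5 × 0.44 = 32.78
  Term paper 67 × 0.15 = 10.05
Sum = 69.68
Extra credit: 69.68 + 2 = 71.68
71.68 is ≥ 69 and < 72 → C-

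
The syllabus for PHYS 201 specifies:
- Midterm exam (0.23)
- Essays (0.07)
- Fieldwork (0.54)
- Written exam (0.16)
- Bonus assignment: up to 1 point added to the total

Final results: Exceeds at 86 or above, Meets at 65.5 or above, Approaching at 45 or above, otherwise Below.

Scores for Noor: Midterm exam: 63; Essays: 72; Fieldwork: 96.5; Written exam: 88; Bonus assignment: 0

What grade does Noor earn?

Meets

Weighted total:
  Midterm exam 63 × 0.23 = 14.49
  Essays 72 × 0.07 = 5.04
  Fieldwork 96.5 × 0.54 = 52.11
  Written exam 88 × 0.16 = 14.08
Sum = 85.72
Bonus assignment: 85.72 + 0 = 85.72
85.72 is ≥ 65.5 and < 86 → Meets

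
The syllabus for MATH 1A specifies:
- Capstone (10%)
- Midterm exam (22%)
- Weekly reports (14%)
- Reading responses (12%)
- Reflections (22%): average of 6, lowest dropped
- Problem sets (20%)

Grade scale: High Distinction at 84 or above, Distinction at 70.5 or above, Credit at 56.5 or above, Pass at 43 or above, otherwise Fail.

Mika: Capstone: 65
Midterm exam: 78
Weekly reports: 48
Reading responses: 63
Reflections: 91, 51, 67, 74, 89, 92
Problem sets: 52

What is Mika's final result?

Reflections: drop 51 → average of remaining 5 = 413/5 = 82.6
Weighted total:
  Capstone 65 × 0.1 = 6.5
  Midterm exam 78 × 0.22 = 17.16
  Weekly reports 48 × 0.14 = 6.72
  Reading responses 63 × 0.12 = 7.56
  Reflections 82.6 × 0.22 = 18.172
  Problem sets 52 × 0.2 = 10.4
Sum = 66.512
66.512 is ≥ 56.5 and < 70.5 → Credit

Credit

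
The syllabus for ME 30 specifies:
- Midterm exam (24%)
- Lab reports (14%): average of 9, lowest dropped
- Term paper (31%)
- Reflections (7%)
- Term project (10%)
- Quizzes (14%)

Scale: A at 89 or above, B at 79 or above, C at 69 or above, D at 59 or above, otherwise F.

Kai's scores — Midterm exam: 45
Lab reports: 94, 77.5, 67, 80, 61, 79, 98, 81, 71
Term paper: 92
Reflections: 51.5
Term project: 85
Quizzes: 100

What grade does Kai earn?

C

Lab reports: drop 61 → average of remaining 8 = 647.5/8 = 80.9375
Weighted total:
  Midterm exam 45 × 0.24 = 10.8
  Lab reports 80.9375 × 0.14 = 11.33125
  Term paper 92 × 0.31 = 28.52
  Reflections 51.5 × 0.07 = 3.605
  Term project 85 × 0.1 = 8.5
  Quizzes 100 × 0.14 = 14
Sum = 76.75625
76.75625 is ≥ 69 and < 79 → C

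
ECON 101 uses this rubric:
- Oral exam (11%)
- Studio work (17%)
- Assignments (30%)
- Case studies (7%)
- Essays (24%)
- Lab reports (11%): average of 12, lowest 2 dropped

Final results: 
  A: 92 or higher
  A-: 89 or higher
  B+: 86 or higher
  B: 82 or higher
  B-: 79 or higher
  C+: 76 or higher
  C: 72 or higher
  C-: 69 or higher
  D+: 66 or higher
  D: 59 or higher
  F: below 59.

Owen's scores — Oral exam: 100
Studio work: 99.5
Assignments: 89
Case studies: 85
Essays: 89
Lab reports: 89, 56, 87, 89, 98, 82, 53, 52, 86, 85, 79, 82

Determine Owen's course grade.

Lab reports: drop 52, 53 → average of remaining 10 = 833/10 = 83.3
Weighted total:
  Oral exam 100 × 0.11 = 11
  Studio work 99.5 × 0.17 = 16.915
  Assignments 89 × 0.3 = 26.7
  Case studies 85 × 0.07 = 5.95
  Essays 89 × 0.24 = 21.36
  Lab reports 83.3 × 0.11 = 9.163
Sum = 91.088
91.088 is ≥ 89 and < 92 → A-

A-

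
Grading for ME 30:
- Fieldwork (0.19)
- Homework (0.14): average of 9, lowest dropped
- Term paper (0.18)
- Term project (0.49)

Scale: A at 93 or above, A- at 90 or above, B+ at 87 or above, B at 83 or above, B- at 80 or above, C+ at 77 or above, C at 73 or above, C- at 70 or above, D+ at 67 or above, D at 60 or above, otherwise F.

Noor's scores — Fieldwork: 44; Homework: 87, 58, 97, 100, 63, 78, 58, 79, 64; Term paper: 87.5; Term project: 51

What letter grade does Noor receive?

Homework: drop 58 → average of remaining 8 = 626/8 = 78.25
Weighted total:
  Fieldwork 44 × 0.19 = 8.36
  Homework 78.25 × 0.14 = 10.955
  Term paper 87.5 × 0.18 = 15.75
  Term project 51 × 0.49 = 24.99
Sum = 60.055
60.055 is ≥ 60 and < 67 → D

D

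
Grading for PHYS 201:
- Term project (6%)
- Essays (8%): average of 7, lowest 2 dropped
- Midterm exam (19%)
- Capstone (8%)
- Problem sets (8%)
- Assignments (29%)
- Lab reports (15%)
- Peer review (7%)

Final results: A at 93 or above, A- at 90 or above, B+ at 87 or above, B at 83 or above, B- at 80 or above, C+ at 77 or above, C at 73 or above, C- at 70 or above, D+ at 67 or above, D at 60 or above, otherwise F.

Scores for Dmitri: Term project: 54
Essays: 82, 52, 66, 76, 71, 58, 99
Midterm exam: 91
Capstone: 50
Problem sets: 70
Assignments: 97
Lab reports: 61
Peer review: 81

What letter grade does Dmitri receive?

Essays: drop 52, 58 → average of remaining 5 = 394/5 = 78.8
Weighted total:
  Term project 54 × 0.06 = 3.24
  Essays 78.8 × 0.08 = 6.304
  Midterm exam 91 × 0.19 = 17.29
  Capstone 50 × 0.08 = 4
  Problem sets 70 × 0.08 = 5.6
  Assignments 97 × 0.29 = 28.13
  Lab reports 61 × 0.15 = 9.15
  Peer review 81 × 0.07 = 5.67
Sum = 79.384
79.384 is ≥ 77 and < 80 → C+

C+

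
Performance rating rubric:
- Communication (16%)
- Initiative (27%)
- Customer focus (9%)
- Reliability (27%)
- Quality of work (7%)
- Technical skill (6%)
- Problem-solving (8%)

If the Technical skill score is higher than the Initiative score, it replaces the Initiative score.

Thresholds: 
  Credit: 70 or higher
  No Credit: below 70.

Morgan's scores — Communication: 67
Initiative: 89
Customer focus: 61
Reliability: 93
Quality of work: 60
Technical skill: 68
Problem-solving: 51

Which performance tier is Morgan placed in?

Technical skill (68) ≤ Initiative (89), so Initiative stays at 89.
Weighted total:
  Communication 67 × 0.16 = 10.72
  Initiative 89 × 0.27 = 24.03
  Customer focus 61 × 0.09 = 5.49
  Reliability 93 × 0.27 = 25.11
  Quality of work 60 × 0.07 = 4.2
  Technical skill 68 × 0.06 = 4.08
  Problem-solving 51 × 0.08 = 4.08
Sum = 77.71
77.71 ≥ 70 → Credit

Credit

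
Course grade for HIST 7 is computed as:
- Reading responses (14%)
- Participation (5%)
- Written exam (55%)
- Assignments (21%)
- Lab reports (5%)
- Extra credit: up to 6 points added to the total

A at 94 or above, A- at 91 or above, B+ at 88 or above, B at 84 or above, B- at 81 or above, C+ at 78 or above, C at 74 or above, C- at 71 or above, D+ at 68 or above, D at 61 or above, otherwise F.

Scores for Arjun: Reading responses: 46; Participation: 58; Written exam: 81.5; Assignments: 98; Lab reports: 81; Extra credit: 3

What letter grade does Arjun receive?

B-

Weighted total:
  Reading responses 46 × 0.14 = 6.44
  Participation 58 × 0.05 = 2.9
  Written exam 81.5 × 0.55 = 44.825
  Assignments 98 × 0.21 = 20.58
  Lab reports 81 × 0.05 = 4.05
Sum = 78.795
Extra credit: 78.795 + 3 = 81.795
81.795 is ≥ 81 and < 84 → B-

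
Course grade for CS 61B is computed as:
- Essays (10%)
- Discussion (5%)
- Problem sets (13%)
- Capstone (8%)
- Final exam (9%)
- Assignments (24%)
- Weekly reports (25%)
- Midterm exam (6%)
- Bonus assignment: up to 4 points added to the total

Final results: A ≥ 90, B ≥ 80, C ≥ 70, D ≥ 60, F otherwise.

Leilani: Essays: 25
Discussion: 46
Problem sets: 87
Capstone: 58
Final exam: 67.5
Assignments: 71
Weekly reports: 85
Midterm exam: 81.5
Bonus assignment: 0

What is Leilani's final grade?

C

Weighted total:
  Essays 25 × 0.1 = 2.5
  Discussion 46 × 0.05 = 2.3
  Problem sets 87 × 0.13 = 11.31
  Capstone 58 × 0.08 = 4.64
  Final exam 67.5 × 0.09 = 6.075
  Assignments 71 × 0.24 = 17.04
  Weekly reports 85 × 0.25 = 21.25
  Midterm exam 81.5 × 0.06 = 4.89
Sum = 70.005
Bonus assignment: 70.005 + 0 = 70.005
70.005 is ≥ 70 and < 80 → C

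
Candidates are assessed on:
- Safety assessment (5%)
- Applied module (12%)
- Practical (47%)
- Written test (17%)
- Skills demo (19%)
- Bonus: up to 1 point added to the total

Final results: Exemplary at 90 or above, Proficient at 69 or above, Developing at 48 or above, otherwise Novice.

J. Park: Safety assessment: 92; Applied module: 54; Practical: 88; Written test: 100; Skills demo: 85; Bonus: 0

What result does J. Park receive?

Proficient

Weighted total:
  Safety assessment 92 × 0.05 = 4.6
  Applied module 54 × 0.12 = 6.48
  Practical 88 × 0.47 = 41.36
  Written test 100 × 0.17 = 17
  Skills demo 85 × 0.19 = 16.15
Sum = 85.59
Bonus: 85.59 + 0 = 85.59
85.59 is ≥ 69 and < 90 → Proficient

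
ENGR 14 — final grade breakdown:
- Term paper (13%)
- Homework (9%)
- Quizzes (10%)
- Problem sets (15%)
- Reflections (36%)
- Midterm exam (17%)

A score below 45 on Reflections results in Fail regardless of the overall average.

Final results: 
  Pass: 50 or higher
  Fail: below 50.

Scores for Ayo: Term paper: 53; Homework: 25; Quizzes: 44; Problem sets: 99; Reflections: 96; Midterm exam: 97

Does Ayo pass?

Pass

Reflections score 96 ≥ 45: minimum met.
Weighted total:
  Term paper 53 × 0.13 = 6.89
  Homework 25 × 0.09 = 2.25
  Quizzes 44 × 0.1 = 4.4
  Problem sets 99 × 0.15 = 14.85
  Reflections 96 × 0.36 = 34.56
  Midterm exam 97 × 0.17 = 16.49
Sum = 79.44
79.44 ≥ 50 → Pass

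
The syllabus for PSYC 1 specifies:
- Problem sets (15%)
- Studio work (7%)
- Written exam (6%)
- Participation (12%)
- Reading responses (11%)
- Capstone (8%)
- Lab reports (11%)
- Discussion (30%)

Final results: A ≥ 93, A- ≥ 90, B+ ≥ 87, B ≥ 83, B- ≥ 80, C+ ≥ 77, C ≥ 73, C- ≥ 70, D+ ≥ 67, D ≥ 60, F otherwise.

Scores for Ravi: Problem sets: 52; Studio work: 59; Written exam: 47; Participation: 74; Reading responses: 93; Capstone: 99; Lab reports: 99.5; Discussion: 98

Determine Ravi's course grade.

Weighted total:
  Problem sets 52 × 0.15 = 7.8
  Studio work 59 × 0.07 = 4.13
  Written exam 47 × 0.06 = 2.82
  Participation 74 × 0.12 = 8.88
  Reading responses 93 × 0.11 = 10.23
  Capstone 99 × 0.08 = 7.92
  Lab reports 99.5 × 0.11 = 10.945
  Discussion 98 × 0.3 = 29.4
Sum = 82.125
82.125 is ≥ 80 and < 83 → B-

B-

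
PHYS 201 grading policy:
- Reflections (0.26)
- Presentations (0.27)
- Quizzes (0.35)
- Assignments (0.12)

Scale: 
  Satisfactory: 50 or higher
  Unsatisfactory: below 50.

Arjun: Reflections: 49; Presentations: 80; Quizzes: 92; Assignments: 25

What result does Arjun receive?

Satisfactory

Weighted total:
  Reflections 49 × 0.26 = 12.74
  Presentations 80 × 0.27 = 21.6
  Quizzes 92 × 0.35 = 32.2
  Assignments 25 × 0.12 = 3
Sum = 69.54
69.54 ≥ 50 → Satisfactory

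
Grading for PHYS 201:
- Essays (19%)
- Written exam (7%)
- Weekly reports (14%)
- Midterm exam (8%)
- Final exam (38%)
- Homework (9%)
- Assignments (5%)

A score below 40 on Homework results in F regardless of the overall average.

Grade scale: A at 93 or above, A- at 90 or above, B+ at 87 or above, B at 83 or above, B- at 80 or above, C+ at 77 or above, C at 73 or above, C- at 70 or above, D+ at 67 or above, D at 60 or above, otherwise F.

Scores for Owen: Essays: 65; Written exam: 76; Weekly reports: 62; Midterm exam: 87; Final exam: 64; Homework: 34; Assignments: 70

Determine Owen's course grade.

Homework score 34 < 40: minimum not met.
Weighted total:
  Essays 65 × 0.19 = 12.35
  Written exam 76 × 0.07 = 5.32
  Weekly reports 62 × 0.14 = 8.68
  Midterm exam 87 × 0.08 = 6.96
  Final exam 64 × 0.38 = 24.32
  Homework 34 × 0.09 = 3.06
  Assignments 70 × 0.05 = 3.5
Sum = 64.19
Because the Homework minimum was not met, the result is F.

F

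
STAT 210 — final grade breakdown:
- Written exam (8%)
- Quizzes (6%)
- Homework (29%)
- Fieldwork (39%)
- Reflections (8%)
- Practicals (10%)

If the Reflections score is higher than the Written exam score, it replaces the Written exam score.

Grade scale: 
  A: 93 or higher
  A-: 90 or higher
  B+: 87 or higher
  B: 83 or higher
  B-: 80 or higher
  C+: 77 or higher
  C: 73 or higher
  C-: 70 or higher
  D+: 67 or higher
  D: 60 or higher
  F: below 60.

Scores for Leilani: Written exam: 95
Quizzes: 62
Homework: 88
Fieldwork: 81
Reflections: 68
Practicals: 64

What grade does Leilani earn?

Reflections (68) ≤ Written exam (95), so Written exam stays at 95.
Weighted total:
  Written exam 95 × 0.08 = 7.6
  Quizzes 62 × 0.06 = 3.72
  Homework 88 × 0.29 = 25.52
  Fieldwork 81 × 0.39 = 31.59
  Reflections 68 × 0.08 = 5.44
  Practicals 64 × 0.1 = 6.4
Sum = 80.27
80.27 is ≥ 80 and < 83 → B-

B-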